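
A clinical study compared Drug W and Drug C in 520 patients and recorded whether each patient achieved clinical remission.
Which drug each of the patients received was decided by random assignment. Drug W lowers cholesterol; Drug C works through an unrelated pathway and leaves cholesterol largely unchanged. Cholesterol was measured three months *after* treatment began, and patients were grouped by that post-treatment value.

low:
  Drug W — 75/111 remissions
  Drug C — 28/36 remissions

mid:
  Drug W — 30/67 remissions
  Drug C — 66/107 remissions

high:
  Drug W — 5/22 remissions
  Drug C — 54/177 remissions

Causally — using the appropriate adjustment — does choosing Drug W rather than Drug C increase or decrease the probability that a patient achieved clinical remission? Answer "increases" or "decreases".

Cholesterol is downstream of the drug. One should not condition on a consequence of treatment, so the overall rates are the right comparison.
Pooled: Drug W 55.0% vs Drug C 46.2%; Drug W is higher overall.

increases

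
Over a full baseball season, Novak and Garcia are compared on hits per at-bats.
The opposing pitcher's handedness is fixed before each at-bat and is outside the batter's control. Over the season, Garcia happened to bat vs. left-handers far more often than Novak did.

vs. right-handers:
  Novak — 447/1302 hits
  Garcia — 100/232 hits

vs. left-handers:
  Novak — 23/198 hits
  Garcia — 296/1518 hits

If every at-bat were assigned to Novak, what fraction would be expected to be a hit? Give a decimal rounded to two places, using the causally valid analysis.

0.22

Pitcher handedness satisfies the back-door criterion: it is not a descendant of the player, and it blocks the spurious path from player to outcome. Adjusting for it (i.e., using the within-pitcher handedness rates) gives the causal effect.
Standardising Novak to the population pitcher handedness mix: 0.472·447/1302 + 0.528·23/198 = 0.223.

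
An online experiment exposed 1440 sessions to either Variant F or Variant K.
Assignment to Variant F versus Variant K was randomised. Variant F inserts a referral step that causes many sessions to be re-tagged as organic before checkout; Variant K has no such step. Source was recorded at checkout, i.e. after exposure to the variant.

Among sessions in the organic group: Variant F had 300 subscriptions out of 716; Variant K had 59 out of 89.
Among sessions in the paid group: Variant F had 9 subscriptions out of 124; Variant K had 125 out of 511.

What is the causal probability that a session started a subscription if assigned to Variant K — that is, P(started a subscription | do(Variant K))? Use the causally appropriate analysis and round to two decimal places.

0.31

Stratifying would compare variants among sessions the variants themselves sorted into traffic source groups — a form of selection on an intermediate. The unconditioned pooled rates give the total causal effect.
So P(outcome | do(Variant K)) is just the pooled rate for Variant K: 184/600 = 0.307.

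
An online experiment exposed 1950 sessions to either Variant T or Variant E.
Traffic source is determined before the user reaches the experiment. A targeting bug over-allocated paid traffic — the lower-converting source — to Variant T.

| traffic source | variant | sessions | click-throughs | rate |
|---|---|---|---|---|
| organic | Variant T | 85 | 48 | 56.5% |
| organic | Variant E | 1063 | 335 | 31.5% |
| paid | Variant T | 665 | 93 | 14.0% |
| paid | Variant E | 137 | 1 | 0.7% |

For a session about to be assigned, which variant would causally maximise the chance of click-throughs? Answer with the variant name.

Variant T

Nothing the variant does changes traffic source; the imbalance is an allocation artefact. With traffic source also predicting the outcome, the pooled figure is confounded, and the within-stratum comparison is the causal one.
Within each level — organic: 56.5% vs 31.5%; paid: 14.0% vs 0.7% — Variant T is higher every time.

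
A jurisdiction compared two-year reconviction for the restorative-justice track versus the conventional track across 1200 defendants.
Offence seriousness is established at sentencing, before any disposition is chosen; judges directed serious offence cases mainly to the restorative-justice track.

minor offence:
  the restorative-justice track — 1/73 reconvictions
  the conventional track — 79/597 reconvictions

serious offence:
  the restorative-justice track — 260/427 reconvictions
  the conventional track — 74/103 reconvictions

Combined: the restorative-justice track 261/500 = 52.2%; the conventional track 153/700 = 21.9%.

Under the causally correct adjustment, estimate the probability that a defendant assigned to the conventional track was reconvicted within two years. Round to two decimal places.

Within every offence seriousness level the restorative-justice track has the lower rate, yet pooled the conventional track does — Simpson's reversal.
Here offence seriousness is a common cause — it drives both which disposition a case falls under and the outcome. The crude comparison mixes populations; the stratum-specific rates are the causally relevant ones.
Standardising the conventional track to the population offence seriousness mix: 0.558·79/597 + 0.442·74/103 = 0.391.

0.39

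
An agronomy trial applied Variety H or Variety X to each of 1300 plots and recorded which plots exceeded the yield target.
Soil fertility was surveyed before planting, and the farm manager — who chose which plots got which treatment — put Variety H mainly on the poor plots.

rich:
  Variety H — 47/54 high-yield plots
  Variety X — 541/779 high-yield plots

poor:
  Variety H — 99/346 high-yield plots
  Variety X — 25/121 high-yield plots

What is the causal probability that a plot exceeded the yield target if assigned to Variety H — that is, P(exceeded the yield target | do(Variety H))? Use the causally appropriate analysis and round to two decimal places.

0.66

Since soil fertility is a pre-existing factor (not a product of the variety) and it affects the outcome on its own, it is a confounder. The stratified rates, not the pooled rate, identify the causal effect.
Standardising Variety H to the population soil fertility mix: 0.641·47/54 + 0.359·99/346 = 0.660.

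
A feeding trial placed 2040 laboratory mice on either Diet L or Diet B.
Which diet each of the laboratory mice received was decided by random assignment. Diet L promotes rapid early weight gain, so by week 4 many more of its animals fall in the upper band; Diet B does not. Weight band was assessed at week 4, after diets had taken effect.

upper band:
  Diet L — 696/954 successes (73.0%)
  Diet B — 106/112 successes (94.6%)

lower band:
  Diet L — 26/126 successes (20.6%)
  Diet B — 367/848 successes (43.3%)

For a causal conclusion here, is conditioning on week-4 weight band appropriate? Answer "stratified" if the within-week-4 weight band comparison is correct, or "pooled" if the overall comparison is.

Because the diet influences week-4 weight band, week-4 weight band is a post-treatment mediator, not a confounder. Stratifying on it would bias the estimate; the causal effect is the crude pooled difference.
Pooled: Diet L 66.9% vs Diet B 49.3%; Diet L is higher overall.

pooled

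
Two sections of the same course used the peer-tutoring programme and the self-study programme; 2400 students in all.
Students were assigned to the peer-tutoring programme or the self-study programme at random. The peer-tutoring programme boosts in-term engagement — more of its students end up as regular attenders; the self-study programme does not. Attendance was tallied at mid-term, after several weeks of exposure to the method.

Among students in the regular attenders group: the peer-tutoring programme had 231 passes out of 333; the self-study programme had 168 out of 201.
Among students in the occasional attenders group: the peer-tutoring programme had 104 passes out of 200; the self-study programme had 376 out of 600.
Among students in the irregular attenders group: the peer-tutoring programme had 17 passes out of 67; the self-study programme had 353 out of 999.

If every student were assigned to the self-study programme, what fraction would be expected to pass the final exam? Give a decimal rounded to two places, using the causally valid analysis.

Within every mid-term attendance level the self-study programme has the higher rate, yet pooled the peer-tutoring programme does — Simpson's reversal.
Mid-term attendance lies on the pathway teaching method → mid-term attendance → outcome, so adjusting for it blocks the indirect effect. For the total causal effect of teaching method, use the unadjusted pooled rates.
So P(outcome | do(the self-study programme)) is just the pooled rate for the self-study programme: 897/1800 = 0.498.

0.50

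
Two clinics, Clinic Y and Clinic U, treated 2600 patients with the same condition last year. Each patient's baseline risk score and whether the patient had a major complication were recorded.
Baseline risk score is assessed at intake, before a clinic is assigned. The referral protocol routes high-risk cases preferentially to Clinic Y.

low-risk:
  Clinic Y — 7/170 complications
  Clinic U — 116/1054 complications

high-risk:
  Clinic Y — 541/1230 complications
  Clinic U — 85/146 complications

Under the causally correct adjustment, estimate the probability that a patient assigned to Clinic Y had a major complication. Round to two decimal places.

0.25

Within every baseline risk score level Clinic Y has the lower rate, yet pooled Clinic U does — Simpson's reversal.
Baseline risk score differs across clinics for reasons unrelated to any effect of the clinic itself, and it separately predicts the outcome — a classic confounder. We must compare within baseline risk score levels.
Standardising Clinic Y to the population baseline risk score mix: 0.471·7/170 + 0.529·541/1230 = 0.252.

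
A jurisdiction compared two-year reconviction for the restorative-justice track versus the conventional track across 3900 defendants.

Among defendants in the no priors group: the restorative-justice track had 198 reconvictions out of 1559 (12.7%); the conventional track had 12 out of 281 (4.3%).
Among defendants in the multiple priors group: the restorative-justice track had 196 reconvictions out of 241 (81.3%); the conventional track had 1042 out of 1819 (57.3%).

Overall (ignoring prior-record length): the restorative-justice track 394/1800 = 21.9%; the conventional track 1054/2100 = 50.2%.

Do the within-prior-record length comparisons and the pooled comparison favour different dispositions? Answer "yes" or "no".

yes

Within each prior-record length level (no priors 12.7% vs 4.3%; multiple priors 81.3% vs 57.3%), the conventional track has the lower rate every time. Pooled: 21.9% vs 50.2% — the restorative-justice track has the lower rate overall. The two comparisons disagree.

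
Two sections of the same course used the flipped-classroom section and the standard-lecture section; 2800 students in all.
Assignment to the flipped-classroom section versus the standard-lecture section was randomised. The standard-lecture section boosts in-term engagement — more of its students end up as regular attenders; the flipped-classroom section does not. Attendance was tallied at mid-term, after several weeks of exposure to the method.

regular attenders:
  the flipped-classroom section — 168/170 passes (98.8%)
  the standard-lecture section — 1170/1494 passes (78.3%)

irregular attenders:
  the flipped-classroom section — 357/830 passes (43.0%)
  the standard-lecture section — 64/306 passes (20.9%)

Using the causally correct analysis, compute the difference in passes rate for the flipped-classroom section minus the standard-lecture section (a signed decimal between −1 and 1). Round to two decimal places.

-0.16

Mid-term attendance here is a post-treatment variable shaped by the teaching method; conditioning on it would introduce bias rather than remove it. The overall comparison is the causal one.
The causal difference is the pooled difference: 0.525 − 0.686 = -0.161.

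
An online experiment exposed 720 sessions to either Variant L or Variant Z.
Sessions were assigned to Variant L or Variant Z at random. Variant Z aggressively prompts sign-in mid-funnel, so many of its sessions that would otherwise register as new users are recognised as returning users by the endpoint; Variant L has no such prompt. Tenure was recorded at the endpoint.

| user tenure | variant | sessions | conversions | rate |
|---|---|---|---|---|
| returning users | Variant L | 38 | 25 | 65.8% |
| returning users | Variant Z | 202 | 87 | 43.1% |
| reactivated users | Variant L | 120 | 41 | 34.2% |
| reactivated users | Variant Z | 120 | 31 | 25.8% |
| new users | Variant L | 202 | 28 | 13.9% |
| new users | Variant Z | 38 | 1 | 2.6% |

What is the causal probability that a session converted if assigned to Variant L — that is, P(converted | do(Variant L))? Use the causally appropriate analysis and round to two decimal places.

0.26

Within every user tenure level Variant L has the higher rate, yet pooled Variant Z does — Simpson's reversal.
User tenure lies on the pathway variant → user tenure → outcome, so adjusting for it blocks the indirect effect. For the total causal effect of variant, use the unadjusted pooled rates.
So P(outcome | do(Variant L)) is just the pooled rate for Variant L: 94/360 = 0.261.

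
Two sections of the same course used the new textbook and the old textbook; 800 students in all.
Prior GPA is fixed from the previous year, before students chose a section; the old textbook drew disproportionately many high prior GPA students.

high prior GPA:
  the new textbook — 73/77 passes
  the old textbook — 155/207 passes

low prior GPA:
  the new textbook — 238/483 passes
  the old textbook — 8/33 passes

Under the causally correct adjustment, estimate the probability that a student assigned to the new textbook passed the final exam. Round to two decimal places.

Nothing the teaching method does changes prior GPA band; the imbalance is an allocation artefact. With prior GPA band also predicting the outcome, the pooled figure is confounded, and the within-stratum comparison is the causal one.
Standardising the new textbook to the population prior GPA band mix: 0.355·73/77 + 0.645·238/483 = 0.654.

0.65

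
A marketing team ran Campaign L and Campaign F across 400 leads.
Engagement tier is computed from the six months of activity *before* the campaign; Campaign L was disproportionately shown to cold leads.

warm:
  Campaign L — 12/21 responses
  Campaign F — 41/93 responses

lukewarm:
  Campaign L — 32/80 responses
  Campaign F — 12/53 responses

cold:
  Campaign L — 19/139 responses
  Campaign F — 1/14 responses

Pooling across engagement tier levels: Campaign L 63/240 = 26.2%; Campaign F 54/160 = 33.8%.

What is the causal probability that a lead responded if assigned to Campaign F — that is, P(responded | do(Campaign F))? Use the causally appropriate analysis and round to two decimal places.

0.23

The stratified and pooled comparisons disagree (Campaign L wins within each engagement tier; Campaign F wins overall), so the answer turns on the causal role of engagement tier.
Engagement tier satisfies the back-door criterion: it is not a descendant of the campaign, and it blocks the spurious path from campaign to outcome. Adjusting for it (i.e., using the within-engagement tier rates) gives the causal effect.
Standardising Campaign F to the population engagement tier mix: 0.285·41/93 + 0.333·12/53 + 0.383·1/14 = 0.228.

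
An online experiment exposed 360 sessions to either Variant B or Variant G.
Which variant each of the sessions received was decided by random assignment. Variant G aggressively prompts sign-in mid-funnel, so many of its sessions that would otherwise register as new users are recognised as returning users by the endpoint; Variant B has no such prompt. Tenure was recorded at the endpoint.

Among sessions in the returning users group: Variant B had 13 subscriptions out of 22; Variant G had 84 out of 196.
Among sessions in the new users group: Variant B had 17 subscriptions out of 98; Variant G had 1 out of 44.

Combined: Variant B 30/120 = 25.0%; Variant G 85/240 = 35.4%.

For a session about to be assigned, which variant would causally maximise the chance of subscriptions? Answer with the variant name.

User tenure is recorded after the variant and is itself shifted by it — it sits on the causal path from variant to outcome. Conditioning on a mediator would strip out part of the effect we want; the pooled comparison gives the total causal effect.
Pooled: Variant B 25.0% vs Variant G 35.4%; Variant G is higher overall.

Variant G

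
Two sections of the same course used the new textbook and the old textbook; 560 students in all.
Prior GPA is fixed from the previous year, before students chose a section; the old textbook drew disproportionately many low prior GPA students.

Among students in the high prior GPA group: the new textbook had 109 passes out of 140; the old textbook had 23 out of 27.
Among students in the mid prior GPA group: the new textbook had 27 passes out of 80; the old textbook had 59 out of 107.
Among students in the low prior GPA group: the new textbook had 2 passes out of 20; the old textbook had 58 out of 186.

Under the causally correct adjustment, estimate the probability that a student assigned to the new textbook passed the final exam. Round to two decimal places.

Within every prior GPA band level the old textbook has the higher rate, yet pooled the new textbook does — Simpson's reversal.
Nothing the teaching method does changes prior GPA band; the imbalance is an allocation artefact. With prior GPA band also predicting the outcome, the pooled figure is confounded, and the within-stratum comparison is the causal one.
Standardising the new textbook to the population prior GPA band mix: 0.298·109/140 + 0.334·27/80 + 0.368·2/20 = 0.382.

0.38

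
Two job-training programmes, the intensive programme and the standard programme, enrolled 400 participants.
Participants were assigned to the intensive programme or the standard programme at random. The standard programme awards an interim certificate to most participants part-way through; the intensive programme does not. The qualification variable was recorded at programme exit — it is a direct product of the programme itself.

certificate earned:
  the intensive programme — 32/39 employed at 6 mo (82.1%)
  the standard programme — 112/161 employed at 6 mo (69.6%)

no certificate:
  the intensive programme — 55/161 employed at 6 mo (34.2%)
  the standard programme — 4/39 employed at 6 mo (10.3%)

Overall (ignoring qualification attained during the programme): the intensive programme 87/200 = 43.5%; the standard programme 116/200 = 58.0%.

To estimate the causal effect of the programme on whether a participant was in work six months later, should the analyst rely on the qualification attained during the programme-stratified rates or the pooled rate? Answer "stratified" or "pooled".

pooled

The qualification attained during the programme-specific comparison favours the intensive programme throughout, but the pooled figures favour the standard programme. The question is whether to condition on qualification attained during the programme.
Qualification attained during the programme is downstream of the programme. One should not condition on a consequence of treatment, so the overall rates are the right comparison.
Pooled: the intensive programme 43.5% vs the standard programme 58.0%; the standard programme is higher overall.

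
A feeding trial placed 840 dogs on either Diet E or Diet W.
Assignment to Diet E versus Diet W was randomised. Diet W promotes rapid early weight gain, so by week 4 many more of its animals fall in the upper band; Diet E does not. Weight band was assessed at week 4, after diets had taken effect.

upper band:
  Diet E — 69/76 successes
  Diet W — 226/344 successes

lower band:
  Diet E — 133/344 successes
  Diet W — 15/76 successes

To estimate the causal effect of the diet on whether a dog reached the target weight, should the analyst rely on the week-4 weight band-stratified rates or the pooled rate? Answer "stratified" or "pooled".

Week-4 weight band is recorded after the diet and is itself shifted by it — it sits on the causal path from diet to outcome. Conditioning on a mediator would strip out part of the effect we want; the pooled comparison gives the total causal effect.
Pooled: Diet E 48.1% vs Diet W 57.4%; Diet W is higher overall.

pooled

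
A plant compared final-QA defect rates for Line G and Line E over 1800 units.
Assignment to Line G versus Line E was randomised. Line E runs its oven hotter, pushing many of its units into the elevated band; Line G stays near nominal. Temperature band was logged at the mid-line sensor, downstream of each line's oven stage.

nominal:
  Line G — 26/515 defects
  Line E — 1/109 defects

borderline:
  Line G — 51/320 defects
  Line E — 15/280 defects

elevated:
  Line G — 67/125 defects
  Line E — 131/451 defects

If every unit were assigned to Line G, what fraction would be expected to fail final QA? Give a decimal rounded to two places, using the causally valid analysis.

The stratified and pooled comparisons disagree (Line E wins within each in-process temperature band; Line G wins overall), so the answer turns on the causal role of in-process temperature band.
The distribution of in-process temperature band is itself part of what the line does — it is an intermediate outcome. Holding it fixed would remove that part of the effect; the total effect is the pooled difference.
So P(outcome | do(Line G)) is just the pooled rate for Line G: 144/960 = 0.150.

0.15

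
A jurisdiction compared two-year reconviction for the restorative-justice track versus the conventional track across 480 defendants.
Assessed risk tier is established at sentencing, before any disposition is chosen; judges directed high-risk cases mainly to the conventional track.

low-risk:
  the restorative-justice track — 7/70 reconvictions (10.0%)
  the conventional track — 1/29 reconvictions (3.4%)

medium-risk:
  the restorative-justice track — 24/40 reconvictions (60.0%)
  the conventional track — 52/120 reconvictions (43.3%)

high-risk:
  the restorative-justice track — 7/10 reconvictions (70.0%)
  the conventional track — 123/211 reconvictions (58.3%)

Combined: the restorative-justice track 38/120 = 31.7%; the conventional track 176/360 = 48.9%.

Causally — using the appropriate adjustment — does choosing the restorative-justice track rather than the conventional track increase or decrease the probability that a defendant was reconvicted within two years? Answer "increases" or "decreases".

the conventional track is lower inside every assessed risk tier stratum but the restorative-justice track is lower in aggregate. Whether to stratify depends on how assessed risk tier relates to the disposition.
The imbalance in assessed risk tier arose from how defendants were allocated, not from anything the disposition did; and assessed risk tier independently affects the outcome. The pooled gap is confounded — condition on assessed risk tier.
Within each level — low-risk: 10.0% vs 3.4%; medium-risk: 60.0% vs 43.3%; high-risk: 70.0% vs 58.3% — the conventional track is lower every time.

increases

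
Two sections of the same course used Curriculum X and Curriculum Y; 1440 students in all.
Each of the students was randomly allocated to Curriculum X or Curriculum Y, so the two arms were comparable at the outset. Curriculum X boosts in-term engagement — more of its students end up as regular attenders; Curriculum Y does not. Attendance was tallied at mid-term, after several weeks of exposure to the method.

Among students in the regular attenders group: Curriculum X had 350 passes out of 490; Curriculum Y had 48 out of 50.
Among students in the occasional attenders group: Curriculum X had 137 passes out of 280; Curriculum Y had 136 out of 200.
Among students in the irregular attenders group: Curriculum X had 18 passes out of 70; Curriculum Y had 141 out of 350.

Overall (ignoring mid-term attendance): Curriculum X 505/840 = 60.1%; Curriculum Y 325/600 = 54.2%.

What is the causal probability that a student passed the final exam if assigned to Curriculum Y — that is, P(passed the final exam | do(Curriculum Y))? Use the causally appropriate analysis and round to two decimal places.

0.54

The stratified and pooled comparisons disagree (Curriculum Y wins within each mid-term attendance; Curriculum X wins overall), so the answer turns on the causal role of mid-term attendance.
Mid-term attendance is downstream of the teaching method. One should not condition on a consequence of treatment, so the overall rates are the right comparison.
So P(outcome | do(Curriculum Y)) is just the pooled rate for Curriculum Y: 325/600 = 0.542.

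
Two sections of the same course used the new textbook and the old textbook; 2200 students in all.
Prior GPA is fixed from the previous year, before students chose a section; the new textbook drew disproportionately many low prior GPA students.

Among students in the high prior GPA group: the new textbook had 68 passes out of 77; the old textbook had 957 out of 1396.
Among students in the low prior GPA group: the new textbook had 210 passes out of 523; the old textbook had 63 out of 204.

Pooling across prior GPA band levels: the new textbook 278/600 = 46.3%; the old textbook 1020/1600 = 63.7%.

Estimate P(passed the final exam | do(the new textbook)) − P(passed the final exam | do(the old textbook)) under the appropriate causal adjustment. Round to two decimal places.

Prior GPA band satisfies the back-door criterion: it is not a descendant of the teaching method, and it blocks the spurious path from teaching method to outcome. Adjusting for it (i.e., using the within-prior GPA band rates) gives the causal effect.
Adjusting over the population distribution of prior GPA band: 0.670·(0.883−0.686) + 0.330·(0.402−0.309) = +0.163.

+0.16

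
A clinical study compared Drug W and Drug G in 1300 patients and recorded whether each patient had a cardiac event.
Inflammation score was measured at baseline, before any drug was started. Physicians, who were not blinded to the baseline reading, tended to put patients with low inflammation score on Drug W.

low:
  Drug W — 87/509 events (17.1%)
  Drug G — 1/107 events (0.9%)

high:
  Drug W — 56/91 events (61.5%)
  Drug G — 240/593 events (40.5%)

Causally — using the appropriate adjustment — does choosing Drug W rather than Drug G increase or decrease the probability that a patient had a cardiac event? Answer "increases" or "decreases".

Since inflammation score is a pre-existing factor (not a product of the drug) and it affects the outcome on its own, it is a confounder. The stratified rates, not the pooled rate, identify the causal effect.
Within each level — low: 17.1% vs 0.9%; high: 61.5% vs 40.5% — Drug G is lower every time.

increases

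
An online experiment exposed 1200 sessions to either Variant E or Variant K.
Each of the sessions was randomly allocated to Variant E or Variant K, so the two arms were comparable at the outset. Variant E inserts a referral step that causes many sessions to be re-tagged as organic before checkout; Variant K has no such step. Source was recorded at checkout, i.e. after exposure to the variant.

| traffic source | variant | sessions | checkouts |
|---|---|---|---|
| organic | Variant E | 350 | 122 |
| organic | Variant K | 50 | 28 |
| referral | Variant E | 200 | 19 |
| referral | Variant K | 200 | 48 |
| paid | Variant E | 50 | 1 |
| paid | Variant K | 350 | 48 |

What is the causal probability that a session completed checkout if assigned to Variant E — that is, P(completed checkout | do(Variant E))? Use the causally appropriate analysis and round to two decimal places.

0.24

Stratifying would compare variants among sessions the variants themselves sorted into traffic source groups — a form of selection on an intermediate. The unconditioned pooled rates give the total causal effect.
So P(outcome | do(Variant E)) is just the pooled rate for Variant E: 142/600 = 0.237.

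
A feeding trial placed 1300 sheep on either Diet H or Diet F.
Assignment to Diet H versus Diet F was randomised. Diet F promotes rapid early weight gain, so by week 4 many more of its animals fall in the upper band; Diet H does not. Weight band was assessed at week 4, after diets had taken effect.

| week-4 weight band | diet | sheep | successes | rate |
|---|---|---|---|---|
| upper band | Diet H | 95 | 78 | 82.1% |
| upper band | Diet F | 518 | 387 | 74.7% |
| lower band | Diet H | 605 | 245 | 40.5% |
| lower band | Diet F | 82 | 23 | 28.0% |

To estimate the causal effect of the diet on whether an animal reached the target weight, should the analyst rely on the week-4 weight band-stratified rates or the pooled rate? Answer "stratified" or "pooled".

The week-4 weight band-specific comparison favours Diet H throughout, but the pooled figures favour Diet F. The question is whether to condition on week-4 weight band.
Stratifying would compare diets among sheep the diets themselves sorted into week-4 weight band groups — a form of selection on an intermediate. The unconditioned pooled rates give the total causal effect.
Pooled: Diet H 46.1% vs Diet F 68.3%; Diet F is higher overall.

pooled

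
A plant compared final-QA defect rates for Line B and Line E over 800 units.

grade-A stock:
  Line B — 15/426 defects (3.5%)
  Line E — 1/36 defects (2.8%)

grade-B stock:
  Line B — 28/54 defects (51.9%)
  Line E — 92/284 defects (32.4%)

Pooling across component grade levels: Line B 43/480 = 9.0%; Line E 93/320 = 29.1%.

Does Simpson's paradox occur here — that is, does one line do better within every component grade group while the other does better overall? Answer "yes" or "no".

yes

Within each component grade level (grade-A stock 3.5% vs 2.8%; grade-B stock 51.9% vs 32.4%), Line E has the lower rate every time. Pooled: 9.0% vs 29.1% — Line B has the lower rate overall. The two comparisons disagree.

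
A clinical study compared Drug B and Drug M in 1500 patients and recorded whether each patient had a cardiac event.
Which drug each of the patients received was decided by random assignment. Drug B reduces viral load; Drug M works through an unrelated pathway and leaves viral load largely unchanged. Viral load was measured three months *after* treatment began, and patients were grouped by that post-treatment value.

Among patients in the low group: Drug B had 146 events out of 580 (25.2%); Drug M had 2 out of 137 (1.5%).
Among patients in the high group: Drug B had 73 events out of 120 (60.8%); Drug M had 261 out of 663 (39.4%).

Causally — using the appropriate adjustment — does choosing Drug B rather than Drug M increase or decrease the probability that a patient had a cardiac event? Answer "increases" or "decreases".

The stratified and pooled comparisons disagree (Drug M wins within each viral load; Drug B wins overall), so the answer turns on the causal role of viral load.
Viral load lies on the pathway drug → viral load → outcome, so adjusting for it blocks the indirect effect. For the total causal effect of drug, use the unadjusted pooled rates.
Pooled: Drug B 31.3% vs Drug M 32.9%; Drug B is lower overall.

decreases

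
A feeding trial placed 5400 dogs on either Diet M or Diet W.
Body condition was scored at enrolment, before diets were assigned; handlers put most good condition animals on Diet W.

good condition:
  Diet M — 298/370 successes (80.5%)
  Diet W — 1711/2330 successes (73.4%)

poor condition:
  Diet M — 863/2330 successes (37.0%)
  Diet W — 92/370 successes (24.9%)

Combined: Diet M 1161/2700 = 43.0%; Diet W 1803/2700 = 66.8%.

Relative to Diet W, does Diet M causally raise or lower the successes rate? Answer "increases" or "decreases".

The starting body condition-specific comparison favours Diet M throughout, but the pooled figures favour Diet W. The question is whether to condition on starting body condition.
Starting body condition differs across diets for reasons unrelated to any effect of the diet itself, and it separately predicts the outcome — a classic confounder. We must compare within starting body condition levels.
Within each level — good condition: 80.5% vs 73.4%; poor condition: 37.0% vs 24.9% — Diet M is higher every time.

increases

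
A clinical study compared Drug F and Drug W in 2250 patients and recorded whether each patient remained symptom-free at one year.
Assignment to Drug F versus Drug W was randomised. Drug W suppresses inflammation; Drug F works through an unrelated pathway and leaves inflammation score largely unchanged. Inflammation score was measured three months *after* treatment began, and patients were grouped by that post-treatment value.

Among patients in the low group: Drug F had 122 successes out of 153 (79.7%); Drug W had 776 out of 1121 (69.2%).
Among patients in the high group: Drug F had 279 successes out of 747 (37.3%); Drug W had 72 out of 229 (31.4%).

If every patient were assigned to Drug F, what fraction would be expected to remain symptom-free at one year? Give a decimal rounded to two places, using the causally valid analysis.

0.45

The stratified and pooled comparisons disagree (Drug F wins within each inflammation score; Drug W wins overall), so the answer turns on the causal role of inflammation score.
The distribution of inflammation score is itself part of what the drug does — it is an intermediate outcome. Holding it fixed would remove that part of the effect; the total effect is the pooled difference.
So P(outcome | do(Drug F)) is just the pooled rate for Drug F: 401/900 = 0.446.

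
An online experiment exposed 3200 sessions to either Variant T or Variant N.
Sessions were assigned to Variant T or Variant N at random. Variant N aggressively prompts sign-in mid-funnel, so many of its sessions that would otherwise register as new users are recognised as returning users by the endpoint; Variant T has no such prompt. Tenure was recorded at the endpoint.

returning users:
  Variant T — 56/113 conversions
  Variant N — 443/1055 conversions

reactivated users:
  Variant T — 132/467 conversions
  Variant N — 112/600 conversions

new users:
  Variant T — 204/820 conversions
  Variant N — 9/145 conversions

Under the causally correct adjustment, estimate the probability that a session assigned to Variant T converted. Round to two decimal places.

User tenure is recorded after the variant and is itself shifted by it — it sits on the causal path from variant to outcome. Conditioning on a mediator would strip out part of the effect we want; the pooled comparison gives the total causal effect.
So P(outcome | do(Variant T)) is just the pooled rate for Variant T: 392/1400 = 0.280.

0.28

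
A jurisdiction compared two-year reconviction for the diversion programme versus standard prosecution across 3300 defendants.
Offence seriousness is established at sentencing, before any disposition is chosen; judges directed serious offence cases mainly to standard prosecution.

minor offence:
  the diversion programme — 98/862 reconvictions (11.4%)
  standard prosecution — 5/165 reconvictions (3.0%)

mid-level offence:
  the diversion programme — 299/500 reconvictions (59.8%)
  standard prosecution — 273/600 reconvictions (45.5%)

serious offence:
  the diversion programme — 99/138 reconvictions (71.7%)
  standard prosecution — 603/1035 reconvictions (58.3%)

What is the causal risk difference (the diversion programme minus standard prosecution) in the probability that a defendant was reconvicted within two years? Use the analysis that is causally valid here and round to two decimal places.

standard prosecution is lower inside every offence seriousness stratum but the diversion programme is lower in aggregate. Whether to stratify depends on how offence seriousness relates to the disposition.
Offence seriousness differs across dispositions for reasons unrelated to any effect of the disposition itself, and it separately predicts the outcome — a classic confounder. We must compare within offence seriousness levels.
Adjusting over the population distribution of offence seriousness: 0.311·(0.114−0.030) + 0.333·(0.598−0.455) + 0.355·(0.717−0.583) = +0.122.

+0.12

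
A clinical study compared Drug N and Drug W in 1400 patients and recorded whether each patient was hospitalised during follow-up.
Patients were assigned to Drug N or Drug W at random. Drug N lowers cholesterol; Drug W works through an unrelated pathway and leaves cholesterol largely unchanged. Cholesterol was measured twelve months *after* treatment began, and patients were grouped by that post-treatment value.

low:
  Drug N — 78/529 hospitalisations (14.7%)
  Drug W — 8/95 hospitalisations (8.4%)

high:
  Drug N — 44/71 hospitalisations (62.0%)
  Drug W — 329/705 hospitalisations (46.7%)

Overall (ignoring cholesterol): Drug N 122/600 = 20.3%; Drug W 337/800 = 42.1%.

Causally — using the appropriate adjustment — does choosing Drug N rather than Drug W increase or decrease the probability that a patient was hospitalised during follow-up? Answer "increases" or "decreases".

decreases

Cholesterol is recorded after the drug and is itself shifted by it — it sits on the causal path from drug to outcome. Conditioning on a mediator would strip out part of the effect we want; the pooled comparison gives the total causal effect.
Pooled: Drug N 20.3% vs Drug W 42.1%; Drug N is lower overall.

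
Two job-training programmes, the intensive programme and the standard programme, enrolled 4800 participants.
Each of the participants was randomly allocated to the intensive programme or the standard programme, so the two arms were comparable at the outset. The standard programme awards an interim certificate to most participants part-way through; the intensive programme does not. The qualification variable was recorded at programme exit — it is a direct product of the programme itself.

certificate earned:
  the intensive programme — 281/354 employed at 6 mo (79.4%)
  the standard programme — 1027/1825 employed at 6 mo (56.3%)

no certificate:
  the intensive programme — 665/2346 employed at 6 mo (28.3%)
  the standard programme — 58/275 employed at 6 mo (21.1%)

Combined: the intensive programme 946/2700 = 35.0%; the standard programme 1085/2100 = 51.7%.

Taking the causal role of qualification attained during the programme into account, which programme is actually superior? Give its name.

the standard programme

Qualification attained during the programme is downstream of the programme. One should not condition on a consequence of treatment, so the overall rates are the right comparison.
Pooled: the intensive programme 35.0% vs the standard programme 51.7%; the standard programme is higher overall.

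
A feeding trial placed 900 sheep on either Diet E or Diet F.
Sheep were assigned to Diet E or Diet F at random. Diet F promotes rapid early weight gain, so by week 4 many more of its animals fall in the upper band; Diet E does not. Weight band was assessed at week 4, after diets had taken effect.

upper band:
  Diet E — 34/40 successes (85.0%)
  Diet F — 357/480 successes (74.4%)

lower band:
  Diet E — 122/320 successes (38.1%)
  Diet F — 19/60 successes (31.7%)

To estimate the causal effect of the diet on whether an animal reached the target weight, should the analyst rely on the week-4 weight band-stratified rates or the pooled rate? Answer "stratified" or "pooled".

pooled

Week-4 weight band is recorded after the diet and is itself shifted by it — it sits on the causal path from diet to outcome. Conditioning on a mediator would strip out part of the effect we want; the pooled comparison gives the total causal effect.
Pooled: Diet E 43.3% vs Diet F 69.6%; Diet F is higher overall.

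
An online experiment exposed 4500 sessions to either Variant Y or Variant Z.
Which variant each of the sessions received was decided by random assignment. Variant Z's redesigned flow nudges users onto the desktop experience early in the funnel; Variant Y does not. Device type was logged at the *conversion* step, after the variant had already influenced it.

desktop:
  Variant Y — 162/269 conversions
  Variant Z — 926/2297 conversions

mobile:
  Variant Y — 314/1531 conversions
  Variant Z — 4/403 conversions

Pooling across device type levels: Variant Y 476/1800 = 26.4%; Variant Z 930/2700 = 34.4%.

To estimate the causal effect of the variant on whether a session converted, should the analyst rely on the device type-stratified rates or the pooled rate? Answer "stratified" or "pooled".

The device type-specific comparison favours Variant Y throughout, but the pooled figures favour Variant Z. The question is whether to condition on device type.
Device type lies on the pathway variant → device type → outcome, so adjusting for it blocks the indirect effect. For the total causal effect of variant, use the unadjusted pooled rates.
Pooled: Variant Y 26.4% vs Variant Z 34.4%; Variant Z is higher overall.

pooled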